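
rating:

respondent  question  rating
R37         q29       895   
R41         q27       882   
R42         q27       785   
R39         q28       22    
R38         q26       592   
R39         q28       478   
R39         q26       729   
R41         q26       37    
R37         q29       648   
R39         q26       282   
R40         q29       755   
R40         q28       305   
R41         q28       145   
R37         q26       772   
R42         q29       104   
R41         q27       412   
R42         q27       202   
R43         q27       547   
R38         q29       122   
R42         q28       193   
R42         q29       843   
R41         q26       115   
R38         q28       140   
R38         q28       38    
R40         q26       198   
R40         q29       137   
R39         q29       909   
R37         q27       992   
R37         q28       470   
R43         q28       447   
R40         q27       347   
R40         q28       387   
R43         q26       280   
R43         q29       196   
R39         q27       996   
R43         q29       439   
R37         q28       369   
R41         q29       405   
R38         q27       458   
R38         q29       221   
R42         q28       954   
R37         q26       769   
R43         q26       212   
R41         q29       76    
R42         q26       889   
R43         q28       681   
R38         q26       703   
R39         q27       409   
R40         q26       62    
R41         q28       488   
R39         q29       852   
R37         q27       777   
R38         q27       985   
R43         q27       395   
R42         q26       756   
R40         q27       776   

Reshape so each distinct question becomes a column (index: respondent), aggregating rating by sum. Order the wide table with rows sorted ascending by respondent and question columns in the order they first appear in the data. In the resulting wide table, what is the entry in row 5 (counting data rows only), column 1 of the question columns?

481

With rows sorted ascending by respondent, row 5 is respondent=R41. question columns in first-appearance order: q29, q27, q28, q26; column 1 is q29.
Long rows with respondent=R41, question=q29: 405 + 76 = 481.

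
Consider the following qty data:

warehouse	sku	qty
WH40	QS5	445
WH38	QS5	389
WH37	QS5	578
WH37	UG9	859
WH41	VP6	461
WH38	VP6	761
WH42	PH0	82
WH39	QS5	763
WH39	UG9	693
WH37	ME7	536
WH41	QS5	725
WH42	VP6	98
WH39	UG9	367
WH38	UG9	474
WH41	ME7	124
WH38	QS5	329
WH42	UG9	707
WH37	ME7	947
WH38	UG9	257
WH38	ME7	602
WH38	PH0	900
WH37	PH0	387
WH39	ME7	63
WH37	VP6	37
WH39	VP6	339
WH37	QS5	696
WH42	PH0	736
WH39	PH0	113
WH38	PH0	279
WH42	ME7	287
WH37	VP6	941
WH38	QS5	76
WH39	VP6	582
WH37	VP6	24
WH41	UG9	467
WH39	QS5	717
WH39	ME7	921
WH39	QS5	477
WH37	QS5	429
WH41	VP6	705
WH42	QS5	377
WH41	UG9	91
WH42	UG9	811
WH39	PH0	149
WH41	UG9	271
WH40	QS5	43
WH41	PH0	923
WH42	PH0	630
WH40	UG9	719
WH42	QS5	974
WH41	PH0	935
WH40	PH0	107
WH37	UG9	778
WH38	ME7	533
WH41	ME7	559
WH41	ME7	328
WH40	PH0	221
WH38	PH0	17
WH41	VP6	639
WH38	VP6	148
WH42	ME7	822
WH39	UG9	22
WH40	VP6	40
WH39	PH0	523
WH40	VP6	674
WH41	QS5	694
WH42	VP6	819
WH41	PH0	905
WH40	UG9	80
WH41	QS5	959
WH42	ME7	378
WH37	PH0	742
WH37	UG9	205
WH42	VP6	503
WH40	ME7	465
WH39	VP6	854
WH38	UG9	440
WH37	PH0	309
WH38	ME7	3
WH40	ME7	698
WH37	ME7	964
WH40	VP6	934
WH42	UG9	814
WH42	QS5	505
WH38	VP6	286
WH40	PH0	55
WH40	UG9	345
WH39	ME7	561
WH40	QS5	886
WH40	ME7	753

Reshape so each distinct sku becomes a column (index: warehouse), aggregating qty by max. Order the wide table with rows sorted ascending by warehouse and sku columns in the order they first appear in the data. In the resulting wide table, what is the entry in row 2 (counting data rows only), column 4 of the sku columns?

900

With rows sorted ascending by warehouse, row 2 is warehouse=WH38. sku columns in first-appearance order: QS5, UG9, VP6, PH0, ME7; column 4 is PH0.
Long rows with warehouse=WH38, sku=PH0: max(900, 279, 17) = 900.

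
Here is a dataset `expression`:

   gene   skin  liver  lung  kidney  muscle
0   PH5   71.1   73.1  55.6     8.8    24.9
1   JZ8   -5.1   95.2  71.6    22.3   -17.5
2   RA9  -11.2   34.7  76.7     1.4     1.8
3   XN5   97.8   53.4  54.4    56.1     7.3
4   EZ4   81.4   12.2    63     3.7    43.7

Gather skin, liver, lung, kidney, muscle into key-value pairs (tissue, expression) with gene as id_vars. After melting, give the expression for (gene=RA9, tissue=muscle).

1.8

Unpivoting turns each (gene, wide-column) pair into one long row.
The wide cell at row RA9, column muscle holds 1.8, so the long row (RA9, muscle) has expression=1.8.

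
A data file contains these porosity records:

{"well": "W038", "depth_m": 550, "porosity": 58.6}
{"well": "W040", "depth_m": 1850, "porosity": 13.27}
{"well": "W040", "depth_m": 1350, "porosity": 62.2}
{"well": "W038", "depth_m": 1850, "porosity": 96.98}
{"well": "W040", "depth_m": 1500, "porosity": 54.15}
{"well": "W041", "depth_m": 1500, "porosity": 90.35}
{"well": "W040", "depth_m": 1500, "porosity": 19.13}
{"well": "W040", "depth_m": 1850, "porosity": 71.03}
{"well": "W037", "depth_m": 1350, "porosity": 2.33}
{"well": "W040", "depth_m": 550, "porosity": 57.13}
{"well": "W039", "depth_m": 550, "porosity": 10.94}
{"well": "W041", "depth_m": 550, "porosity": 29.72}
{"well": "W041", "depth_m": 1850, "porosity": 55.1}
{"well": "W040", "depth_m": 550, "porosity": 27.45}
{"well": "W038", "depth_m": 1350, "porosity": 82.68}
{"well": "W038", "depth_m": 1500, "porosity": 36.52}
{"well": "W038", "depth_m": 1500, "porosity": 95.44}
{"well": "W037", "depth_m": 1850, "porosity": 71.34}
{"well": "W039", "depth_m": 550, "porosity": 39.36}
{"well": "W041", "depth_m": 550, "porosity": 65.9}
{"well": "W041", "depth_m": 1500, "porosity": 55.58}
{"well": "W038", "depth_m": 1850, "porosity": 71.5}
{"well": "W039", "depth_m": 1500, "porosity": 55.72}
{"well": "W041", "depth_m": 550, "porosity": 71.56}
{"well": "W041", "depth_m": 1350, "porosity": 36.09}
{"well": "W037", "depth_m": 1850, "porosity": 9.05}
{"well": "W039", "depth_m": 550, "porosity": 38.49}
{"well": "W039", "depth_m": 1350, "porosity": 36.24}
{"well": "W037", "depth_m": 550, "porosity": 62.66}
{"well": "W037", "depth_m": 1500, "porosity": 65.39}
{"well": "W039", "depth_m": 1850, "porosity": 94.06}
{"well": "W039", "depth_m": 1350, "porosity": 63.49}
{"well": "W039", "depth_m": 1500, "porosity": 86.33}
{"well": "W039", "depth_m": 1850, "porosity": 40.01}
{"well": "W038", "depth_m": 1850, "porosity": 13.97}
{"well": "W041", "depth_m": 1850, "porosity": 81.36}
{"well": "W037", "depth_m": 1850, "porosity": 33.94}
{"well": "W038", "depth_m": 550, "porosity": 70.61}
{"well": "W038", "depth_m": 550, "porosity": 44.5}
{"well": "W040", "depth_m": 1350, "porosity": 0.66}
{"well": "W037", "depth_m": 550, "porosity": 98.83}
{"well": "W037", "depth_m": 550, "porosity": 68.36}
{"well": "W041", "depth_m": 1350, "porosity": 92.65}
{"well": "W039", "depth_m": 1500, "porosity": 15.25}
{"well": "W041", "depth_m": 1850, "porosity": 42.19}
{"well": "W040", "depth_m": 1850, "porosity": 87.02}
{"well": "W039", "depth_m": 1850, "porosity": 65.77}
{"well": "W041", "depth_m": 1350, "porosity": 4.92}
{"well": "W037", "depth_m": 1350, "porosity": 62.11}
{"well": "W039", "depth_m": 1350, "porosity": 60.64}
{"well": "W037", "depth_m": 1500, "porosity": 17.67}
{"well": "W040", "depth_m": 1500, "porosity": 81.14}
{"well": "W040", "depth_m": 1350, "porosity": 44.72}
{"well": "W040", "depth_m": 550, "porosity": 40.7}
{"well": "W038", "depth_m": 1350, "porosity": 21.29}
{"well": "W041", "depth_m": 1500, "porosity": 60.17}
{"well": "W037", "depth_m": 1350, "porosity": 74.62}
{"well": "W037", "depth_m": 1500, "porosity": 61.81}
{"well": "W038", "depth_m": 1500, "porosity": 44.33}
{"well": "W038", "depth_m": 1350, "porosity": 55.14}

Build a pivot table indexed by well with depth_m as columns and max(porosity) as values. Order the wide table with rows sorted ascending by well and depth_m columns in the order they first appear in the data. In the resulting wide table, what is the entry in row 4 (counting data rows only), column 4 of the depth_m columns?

81.14

With rows sorted ascending by well, row 4 is well=W040. depth_m columns in first-appearance order: 550, 1850, 1350, 1500; column 4 is 1500.
Long rows with well=W040, depth_m=1500: max(54.15, 19.13, 81.14) = 81.14.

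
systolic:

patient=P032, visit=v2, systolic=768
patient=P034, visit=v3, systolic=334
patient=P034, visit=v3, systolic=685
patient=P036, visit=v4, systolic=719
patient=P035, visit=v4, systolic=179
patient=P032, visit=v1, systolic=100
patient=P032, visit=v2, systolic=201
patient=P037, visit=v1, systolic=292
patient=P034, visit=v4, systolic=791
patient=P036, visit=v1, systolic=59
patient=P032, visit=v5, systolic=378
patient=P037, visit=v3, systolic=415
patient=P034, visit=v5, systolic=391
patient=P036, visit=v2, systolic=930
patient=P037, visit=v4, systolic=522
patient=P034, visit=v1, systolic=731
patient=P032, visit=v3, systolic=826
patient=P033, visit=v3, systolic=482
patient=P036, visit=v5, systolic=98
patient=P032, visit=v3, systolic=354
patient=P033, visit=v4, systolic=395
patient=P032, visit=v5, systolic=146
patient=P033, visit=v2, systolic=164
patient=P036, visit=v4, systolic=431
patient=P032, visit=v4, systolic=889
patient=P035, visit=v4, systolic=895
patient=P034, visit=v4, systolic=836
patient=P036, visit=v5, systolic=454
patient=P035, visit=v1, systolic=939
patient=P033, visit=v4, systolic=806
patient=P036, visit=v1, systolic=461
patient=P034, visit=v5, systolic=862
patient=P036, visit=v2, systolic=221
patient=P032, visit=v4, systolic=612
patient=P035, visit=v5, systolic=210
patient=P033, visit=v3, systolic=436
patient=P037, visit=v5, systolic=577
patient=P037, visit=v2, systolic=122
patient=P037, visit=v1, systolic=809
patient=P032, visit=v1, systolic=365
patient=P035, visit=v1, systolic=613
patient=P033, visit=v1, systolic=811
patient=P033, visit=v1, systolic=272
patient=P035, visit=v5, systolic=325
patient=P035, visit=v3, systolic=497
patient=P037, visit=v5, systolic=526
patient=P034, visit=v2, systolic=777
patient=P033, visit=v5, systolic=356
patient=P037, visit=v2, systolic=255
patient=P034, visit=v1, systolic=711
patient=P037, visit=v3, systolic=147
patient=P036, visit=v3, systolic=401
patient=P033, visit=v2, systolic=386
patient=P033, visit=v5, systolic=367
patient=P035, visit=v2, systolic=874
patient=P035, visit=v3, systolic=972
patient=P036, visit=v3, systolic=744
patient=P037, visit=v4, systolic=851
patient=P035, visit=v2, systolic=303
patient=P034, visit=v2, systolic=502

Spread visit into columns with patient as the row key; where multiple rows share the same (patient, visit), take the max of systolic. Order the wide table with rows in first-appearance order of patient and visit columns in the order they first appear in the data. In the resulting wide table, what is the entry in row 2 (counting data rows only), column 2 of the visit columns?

685

With rows in first-appearance order of patient, row 2 is patient=P034. visit columns in first-appearance order: v2, v3, v4, v1, v5; column 2 is v3.
Long rows with patient=P034, visit=v3: max(334, 685) = 685.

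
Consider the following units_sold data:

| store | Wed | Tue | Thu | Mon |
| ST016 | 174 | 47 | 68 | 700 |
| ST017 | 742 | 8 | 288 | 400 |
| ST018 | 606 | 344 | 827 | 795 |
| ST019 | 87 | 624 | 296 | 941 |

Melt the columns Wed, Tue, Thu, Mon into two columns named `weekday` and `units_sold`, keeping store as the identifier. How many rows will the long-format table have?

4 store values × 4 melted columns = 16 rows.

16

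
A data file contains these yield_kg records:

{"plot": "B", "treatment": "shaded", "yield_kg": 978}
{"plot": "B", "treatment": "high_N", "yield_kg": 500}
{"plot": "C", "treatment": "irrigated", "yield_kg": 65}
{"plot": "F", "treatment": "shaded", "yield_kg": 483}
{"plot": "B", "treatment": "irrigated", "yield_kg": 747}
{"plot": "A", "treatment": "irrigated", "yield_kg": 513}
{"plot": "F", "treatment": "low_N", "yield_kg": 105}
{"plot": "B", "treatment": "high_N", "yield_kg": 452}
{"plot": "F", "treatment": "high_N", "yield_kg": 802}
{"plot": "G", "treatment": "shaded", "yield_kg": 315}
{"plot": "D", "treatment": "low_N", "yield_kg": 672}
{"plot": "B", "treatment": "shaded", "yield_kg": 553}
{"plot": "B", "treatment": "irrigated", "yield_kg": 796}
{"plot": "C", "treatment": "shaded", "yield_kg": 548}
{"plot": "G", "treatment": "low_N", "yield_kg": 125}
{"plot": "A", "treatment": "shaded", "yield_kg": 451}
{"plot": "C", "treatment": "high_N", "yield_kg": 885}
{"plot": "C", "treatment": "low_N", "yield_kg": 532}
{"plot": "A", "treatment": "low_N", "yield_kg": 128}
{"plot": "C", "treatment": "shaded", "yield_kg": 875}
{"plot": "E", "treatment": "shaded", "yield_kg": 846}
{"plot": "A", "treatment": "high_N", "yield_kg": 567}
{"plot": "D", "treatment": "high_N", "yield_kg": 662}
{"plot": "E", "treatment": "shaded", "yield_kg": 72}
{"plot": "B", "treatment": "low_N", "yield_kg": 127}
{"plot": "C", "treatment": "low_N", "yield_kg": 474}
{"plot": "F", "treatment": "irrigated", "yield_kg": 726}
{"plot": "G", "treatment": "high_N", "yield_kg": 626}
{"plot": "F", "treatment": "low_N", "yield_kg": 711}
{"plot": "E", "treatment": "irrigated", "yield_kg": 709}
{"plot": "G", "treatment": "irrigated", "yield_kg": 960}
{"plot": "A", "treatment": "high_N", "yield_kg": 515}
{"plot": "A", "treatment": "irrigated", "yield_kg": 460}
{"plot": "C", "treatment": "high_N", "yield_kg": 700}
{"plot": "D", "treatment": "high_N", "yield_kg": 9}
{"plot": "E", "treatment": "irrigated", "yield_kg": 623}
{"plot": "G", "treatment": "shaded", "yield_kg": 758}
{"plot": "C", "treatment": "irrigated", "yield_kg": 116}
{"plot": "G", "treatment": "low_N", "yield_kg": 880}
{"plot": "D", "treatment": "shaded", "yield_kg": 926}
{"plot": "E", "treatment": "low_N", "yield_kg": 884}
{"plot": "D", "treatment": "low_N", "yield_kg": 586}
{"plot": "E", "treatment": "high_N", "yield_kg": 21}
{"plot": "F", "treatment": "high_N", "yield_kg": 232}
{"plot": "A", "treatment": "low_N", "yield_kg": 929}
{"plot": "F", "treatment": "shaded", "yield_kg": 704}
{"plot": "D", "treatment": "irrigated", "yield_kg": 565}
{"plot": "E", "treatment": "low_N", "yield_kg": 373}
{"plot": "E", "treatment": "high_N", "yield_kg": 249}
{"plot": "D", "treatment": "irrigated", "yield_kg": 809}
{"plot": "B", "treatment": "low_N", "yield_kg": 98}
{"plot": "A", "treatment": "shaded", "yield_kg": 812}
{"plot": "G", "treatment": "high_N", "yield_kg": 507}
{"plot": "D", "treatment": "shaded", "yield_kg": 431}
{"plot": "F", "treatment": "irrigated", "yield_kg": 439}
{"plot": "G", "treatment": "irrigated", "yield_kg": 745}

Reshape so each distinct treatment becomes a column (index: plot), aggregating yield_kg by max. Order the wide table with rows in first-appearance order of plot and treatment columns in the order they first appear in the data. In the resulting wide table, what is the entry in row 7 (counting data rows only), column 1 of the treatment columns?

With rows in first-appearance order of plot, row 7 is plot=E. treatment columns in first-appearance order: shaded, high_N, irrigated, low_N; column 1 is shaded.
Long rows with plot=E, treatment=shaded: max(846, 72) = 846.

846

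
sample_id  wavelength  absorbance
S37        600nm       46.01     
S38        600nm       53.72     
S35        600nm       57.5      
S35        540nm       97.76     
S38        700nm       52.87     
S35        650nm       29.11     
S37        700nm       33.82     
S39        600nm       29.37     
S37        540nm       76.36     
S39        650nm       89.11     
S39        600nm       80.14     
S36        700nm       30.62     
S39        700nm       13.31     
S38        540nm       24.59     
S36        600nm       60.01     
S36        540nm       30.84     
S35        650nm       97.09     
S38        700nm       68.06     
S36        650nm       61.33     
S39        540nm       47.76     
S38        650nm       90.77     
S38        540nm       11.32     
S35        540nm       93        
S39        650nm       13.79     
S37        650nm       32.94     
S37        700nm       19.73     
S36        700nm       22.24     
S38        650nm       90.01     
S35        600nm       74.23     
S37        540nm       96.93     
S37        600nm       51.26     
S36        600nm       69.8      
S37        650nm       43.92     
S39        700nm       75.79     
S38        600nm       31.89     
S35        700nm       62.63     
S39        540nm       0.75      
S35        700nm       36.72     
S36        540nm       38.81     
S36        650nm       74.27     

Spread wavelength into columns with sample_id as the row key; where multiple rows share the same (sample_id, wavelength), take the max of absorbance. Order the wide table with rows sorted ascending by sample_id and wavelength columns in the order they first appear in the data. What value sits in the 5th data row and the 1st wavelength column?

With rows sorted ascending by sample_id, row 5 is sample_id=S39. wavelength columns in first-appearance order: 600nm, 540nm, 700nm, 650nm; column 1 is 600nm.
Long rows with sample_id=S39, wavelength=600nm: max(29.37, 80.14) = 80.14.

80.14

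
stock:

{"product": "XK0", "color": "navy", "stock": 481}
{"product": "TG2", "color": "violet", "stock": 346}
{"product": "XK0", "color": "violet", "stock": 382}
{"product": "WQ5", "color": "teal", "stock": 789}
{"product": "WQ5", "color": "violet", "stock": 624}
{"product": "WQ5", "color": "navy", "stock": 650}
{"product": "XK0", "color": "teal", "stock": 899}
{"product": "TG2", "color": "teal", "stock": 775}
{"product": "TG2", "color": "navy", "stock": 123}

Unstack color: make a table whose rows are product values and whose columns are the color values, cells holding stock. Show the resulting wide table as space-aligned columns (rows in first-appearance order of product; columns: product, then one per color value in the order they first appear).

Columns: product plus the 3 distinct color values (navy, violet, teal).
For example, row XK0 column navy takes stock=481 from the long row (XK0, navy).

product  navy  violet  teal
XK0      481   382     899 
TG2      123   346     775 
WQ5      650   624     789 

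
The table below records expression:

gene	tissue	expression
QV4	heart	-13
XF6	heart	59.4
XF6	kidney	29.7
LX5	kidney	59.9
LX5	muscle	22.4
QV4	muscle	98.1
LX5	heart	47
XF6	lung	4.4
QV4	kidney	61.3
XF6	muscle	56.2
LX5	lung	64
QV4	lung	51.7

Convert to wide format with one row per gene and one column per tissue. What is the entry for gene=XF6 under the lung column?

Wide layout: rows indexed by gene, columns are the 4 distinct tissue values (heart, kidney, muscle, lung).
Cell (gene=XF6, tissue=lung) draws from the long row where gene=XF6 and tissue=lung, which has expression=4.4.

4.4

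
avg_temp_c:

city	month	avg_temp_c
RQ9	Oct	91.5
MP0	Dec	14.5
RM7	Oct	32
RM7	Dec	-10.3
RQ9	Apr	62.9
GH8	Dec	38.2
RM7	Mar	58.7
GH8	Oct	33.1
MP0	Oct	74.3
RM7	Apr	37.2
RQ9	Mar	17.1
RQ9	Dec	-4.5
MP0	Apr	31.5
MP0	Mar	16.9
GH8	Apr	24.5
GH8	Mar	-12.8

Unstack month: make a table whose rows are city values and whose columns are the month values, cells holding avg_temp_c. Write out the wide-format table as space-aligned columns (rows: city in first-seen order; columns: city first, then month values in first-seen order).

Columns: city plus the 4 distinct month values (Oct, Dec, Apr, Mar).
For example, row RQ9 column Oct takes avg_temp_c=91.5 from the long row (RQ9, Oct).

city  Oct   Dec    Apr   Mar  
RQ9   91.5  -4.5   62.9  17.1 
MP0   74.3  14.5   31.5  16.9 
RM7   32    -10.3  37.2  58.7 
GH8   33.1  38.2   24.5  -12.8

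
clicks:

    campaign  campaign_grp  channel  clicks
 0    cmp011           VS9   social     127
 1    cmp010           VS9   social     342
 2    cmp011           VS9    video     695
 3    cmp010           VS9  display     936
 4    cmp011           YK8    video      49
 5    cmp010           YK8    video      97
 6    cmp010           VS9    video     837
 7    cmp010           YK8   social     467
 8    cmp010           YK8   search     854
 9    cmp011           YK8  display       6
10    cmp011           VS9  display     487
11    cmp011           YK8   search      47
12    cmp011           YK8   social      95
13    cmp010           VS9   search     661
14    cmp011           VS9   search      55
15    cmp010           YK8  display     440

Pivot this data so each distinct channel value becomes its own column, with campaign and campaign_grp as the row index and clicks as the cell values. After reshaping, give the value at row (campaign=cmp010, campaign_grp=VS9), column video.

Wide layout: rows indexed by campaign and campaign_grp, columns are the 4 distinct channel values (social, video, display, search).
Cell (campaign=cmp010, campaign_grp=VS9, channel=video) draws from the long row where campaign=cmp010, campaign_grp=VS9 and channel=video, which has clicks=837.

837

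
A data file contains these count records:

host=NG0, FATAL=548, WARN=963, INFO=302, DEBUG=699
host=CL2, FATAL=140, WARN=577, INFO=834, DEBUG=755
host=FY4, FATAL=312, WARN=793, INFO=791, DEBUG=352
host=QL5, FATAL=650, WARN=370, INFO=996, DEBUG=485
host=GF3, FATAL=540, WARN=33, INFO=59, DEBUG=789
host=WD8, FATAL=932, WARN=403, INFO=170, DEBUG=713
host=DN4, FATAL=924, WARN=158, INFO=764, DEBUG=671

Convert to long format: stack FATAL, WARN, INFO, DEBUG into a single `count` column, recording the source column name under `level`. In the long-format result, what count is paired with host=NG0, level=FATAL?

548

Unpivoting turns each (host, wide-column) pair into one long row.
The wide cell at row NG0, column FATAL holds 548, so the long row (NG0, FATAL) has count=548.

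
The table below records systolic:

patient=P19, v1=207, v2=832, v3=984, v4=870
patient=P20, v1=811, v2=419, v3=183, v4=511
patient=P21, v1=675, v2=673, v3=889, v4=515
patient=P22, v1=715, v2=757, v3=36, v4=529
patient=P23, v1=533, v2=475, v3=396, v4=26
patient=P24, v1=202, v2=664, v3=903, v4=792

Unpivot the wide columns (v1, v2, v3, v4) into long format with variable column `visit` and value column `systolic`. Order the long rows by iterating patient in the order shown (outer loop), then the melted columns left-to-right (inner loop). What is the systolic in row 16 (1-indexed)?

529

24 rows total (6 × 4). Row 16: index ⌊(16-1)/4⌋ = 3 into patient → P22; (16-1) mod 4 = 3 into the melted columns → v4.
So row 16 is (P22, v4, 529); systolic = 529.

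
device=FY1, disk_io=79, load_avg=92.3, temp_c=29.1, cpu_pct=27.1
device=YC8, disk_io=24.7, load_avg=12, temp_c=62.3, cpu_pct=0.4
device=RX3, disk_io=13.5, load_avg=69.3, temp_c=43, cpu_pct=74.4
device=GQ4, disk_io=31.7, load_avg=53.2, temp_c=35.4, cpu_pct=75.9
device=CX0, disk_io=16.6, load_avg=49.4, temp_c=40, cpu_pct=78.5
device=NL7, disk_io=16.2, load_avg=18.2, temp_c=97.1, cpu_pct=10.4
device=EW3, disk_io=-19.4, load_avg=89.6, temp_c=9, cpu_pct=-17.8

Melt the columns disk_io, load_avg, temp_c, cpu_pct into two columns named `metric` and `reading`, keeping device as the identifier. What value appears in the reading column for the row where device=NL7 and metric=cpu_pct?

10.4

Unpivoting turns each (device, wide-column) pair into one long row.
The wide cell at row NL7, column cpu_pct holds 10.4, so the long row (NL7, cpu_pct) has reading=10.4.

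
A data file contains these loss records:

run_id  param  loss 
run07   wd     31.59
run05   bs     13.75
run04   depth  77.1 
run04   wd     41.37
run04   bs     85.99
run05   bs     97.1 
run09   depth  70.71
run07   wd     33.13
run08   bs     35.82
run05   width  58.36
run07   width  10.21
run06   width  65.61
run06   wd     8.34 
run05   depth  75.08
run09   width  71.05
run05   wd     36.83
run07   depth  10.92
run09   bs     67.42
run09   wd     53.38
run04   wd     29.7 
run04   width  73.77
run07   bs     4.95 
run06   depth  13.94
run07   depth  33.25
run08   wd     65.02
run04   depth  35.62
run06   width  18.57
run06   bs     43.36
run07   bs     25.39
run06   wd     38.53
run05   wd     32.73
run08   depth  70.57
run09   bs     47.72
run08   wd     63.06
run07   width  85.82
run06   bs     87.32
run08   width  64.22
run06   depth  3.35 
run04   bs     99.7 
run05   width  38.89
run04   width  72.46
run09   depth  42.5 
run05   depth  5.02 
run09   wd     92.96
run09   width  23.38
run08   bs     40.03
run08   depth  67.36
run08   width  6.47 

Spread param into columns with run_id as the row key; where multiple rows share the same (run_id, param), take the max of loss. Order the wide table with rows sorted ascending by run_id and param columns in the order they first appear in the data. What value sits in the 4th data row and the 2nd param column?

With rows sorted ascending by run_id, row 4 is run_id=run07. param columns in first-appearance order: wd, bs, depth, width; column 2 is bs.
Long rows with run_id=run07, param=bs: max(4.95, 25.39) = 25.39.

25.39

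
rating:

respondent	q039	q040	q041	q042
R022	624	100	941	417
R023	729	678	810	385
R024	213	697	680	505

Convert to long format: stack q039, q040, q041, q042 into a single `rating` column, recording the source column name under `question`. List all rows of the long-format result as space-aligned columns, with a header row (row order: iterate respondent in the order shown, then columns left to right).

Each (respondent, column) pair becomes one row: 3 × 4 = 12 rows.
For example, (R022, q039) → rating=624.

respondent  question  rating
R022        q039      624   
R022        q040      100   
R022        q041      941   
R022        q042      417   
R023        q039      729   
R023        q040      678   
R023        q041      810   
R023        q042      385   
R024        q039      213   
R024        q040      697   
R024        q041      680   
R024        q042      505   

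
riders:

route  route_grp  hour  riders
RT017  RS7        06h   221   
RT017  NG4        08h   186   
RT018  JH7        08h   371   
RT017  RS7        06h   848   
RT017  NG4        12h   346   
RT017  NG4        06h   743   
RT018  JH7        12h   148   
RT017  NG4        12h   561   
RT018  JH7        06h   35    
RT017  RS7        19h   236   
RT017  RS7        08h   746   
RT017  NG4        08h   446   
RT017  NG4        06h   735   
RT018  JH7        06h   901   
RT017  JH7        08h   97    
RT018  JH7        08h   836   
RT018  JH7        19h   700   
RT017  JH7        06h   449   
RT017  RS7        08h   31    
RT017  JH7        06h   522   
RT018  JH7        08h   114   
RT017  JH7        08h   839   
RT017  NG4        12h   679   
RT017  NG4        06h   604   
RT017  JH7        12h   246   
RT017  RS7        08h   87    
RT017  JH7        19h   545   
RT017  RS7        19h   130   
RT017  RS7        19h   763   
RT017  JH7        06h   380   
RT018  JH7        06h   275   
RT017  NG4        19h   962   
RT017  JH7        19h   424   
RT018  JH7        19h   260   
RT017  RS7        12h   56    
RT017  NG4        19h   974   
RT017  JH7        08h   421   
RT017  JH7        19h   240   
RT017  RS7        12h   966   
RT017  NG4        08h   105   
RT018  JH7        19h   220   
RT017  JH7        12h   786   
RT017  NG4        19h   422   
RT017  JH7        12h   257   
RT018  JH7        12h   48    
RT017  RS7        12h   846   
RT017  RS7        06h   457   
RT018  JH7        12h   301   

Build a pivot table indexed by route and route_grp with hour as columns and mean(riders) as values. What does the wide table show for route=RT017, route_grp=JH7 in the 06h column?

450.33

Rows with route=RT017, route_grp=JH7 and hour=06h: riders values are 449, 522, 380.
(449 + 522 + 380) / 3 = 450.33.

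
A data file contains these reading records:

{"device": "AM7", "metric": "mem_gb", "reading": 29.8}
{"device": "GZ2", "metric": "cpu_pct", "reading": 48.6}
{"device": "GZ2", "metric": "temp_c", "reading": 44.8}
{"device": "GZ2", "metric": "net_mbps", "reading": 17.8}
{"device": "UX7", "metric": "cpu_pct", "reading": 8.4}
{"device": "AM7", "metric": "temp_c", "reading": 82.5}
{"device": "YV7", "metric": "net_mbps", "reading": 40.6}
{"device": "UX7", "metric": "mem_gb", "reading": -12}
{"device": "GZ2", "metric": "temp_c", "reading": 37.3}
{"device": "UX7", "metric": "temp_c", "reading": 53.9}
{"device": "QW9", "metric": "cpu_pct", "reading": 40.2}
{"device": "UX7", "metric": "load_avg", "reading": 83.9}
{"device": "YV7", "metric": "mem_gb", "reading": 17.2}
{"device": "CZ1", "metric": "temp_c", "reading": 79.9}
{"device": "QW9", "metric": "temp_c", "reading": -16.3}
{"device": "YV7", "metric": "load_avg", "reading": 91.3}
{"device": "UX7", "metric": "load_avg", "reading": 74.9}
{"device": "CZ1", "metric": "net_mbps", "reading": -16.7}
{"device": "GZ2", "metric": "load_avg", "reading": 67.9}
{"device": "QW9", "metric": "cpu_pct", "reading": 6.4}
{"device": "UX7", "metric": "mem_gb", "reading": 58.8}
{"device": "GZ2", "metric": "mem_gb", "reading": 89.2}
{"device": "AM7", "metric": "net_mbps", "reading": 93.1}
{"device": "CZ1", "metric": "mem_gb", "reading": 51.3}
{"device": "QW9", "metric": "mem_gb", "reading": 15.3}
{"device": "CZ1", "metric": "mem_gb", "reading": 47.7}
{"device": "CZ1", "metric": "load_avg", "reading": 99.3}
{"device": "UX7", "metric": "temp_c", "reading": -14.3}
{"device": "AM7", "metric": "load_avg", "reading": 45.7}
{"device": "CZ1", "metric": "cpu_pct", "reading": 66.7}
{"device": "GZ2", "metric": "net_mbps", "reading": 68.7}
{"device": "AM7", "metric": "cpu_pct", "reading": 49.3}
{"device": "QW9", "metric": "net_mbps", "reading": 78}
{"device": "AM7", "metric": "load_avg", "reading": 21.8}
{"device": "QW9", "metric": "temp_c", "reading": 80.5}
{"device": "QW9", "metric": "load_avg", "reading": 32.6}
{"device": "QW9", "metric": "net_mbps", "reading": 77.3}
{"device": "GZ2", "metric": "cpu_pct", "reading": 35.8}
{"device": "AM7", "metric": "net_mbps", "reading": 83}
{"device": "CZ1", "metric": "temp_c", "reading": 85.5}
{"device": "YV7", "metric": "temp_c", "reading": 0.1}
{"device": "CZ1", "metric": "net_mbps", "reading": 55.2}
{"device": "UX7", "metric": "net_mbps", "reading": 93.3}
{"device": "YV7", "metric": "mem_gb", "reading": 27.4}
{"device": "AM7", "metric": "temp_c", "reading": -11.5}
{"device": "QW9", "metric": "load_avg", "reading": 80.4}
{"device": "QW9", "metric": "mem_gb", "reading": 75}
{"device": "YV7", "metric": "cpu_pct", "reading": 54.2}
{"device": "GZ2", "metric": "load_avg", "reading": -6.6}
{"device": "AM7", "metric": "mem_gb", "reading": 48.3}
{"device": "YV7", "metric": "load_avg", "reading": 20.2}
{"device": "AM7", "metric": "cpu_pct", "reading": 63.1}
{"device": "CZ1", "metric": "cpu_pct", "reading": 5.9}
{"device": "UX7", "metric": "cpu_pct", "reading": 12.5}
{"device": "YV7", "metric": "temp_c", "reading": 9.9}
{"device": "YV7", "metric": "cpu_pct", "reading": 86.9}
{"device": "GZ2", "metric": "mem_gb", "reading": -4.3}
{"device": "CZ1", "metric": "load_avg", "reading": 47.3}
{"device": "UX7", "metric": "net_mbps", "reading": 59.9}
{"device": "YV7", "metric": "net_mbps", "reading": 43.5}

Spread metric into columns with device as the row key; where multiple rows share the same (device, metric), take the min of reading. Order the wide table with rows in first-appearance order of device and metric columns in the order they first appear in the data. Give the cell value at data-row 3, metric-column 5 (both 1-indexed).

74.9

With rows in first-appearance order of device, row 3 is device=UX7. metric columns in first-appearance order: mem_gb, cpu_pct, temp_c, net_mbps, load_avg; column 5 is load_avg.
Long rows with device=UX7, metric=load_avg: min(83.9, 74.9) = 74.9.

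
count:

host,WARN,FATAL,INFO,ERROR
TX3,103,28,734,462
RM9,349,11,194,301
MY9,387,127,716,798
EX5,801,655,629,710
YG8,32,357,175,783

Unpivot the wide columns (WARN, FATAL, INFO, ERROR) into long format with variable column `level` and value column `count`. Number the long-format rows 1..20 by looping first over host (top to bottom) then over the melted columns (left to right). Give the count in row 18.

20 rows total (5 × 4). Row 18: index ⌊(18-1)/4⌋ = 4 into host → YG8; (18-1) mod 4 = 1 into the melted columns → FATAL.
So row 18 is (YG8, FATAL, 357); count = 357.

357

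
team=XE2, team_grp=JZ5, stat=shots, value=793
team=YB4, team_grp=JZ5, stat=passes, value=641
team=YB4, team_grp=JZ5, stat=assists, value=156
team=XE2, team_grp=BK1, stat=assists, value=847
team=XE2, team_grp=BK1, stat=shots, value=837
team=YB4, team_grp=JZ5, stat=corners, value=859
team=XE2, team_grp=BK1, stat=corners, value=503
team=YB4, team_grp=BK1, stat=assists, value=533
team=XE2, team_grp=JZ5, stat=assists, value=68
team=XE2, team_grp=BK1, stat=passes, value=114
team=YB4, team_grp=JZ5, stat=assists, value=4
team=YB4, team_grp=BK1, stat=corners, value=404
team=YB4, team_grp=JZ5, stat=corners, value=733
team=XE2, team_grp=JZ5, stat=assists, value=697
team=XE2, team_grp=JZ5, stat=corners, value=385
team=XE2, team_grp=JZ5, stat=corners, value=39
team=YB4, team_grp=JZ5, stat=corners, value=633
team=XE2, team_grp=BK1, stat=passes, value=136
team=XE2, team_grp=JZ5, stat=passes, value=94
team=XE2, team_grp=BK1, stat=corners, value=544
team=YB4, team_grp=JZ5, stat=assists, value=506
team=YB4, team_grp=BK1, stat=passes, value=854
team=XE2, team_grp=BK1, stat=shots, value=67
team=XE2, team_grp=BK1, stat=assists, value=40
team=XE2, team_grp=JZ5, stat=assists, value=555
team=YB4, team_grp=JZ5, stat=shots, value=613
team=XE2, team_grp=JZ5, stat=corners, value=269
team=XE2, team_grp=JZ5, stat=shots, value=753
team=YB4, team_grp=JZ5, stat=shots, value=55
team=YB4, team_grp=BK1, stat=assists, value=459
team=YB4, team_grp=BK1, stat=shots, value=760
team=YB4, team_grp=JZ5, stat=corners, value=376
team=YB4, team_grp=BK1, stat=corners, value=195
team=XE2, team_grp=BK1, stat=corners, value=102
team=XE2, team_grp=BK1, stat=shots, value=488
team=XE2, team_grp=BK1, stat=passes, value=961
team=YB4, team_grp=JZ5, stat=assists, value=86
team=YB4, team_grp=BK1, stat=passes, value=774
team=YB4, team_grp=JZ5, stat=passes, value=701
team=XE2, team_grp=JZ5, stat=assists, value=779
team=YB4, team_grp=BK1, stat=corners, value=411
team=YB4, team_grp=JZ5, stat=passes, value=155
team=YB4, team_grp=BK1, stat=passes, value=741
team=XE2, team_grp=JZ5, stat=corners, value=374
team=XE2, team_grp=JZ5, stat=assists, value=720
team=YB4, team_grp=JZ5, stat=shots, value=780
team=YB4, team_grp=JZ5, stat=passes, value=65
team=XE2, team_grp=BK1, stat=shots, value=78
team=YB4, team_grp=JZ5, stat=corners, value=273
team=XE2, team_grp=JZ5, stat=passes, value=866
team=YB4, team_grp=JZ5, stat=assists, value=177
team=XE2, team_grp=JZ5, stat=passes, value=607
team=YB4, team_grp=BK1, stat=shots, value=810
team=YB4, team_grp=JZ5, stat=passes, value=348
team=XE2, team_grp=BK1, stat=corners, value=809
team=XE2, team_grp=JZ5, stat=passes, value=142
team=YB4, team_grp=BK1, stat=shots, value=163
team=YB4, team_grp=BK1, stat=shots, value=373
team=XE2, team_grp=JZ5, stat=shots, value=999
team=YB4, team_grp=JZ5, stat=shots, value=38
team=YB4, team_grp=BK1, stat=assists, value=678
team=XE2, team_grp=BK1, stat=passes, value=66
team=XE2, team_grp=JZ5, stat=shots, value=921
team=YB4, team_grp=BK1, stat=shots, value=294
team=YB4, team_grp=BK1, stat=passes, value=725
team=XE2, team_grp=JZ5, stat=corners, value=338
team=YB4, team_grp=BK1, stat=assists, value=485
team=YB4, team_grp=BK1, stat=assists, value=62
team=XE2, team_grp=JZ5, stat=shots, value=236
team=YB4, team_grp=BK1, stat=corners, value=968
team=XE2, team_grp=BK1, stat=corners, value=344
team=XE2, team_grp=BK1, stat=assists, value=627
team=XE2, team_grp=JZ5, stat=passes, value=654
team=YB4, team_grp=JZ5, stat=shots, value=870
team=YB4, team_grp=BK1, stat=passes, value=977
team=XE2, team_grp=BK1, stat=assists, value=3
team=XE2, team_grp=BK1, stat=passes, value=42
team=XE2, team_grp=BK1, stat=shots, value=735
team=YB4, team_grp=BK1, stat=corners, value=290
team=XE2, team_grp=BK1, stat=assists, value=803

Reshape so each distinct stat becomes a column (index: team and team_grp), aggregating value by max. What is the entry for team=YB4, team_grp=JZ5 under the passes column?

701

Rows with team=YB4, team_grp=JZ5 and stat=passes: value values are 641, 701, 155, 65, 348.
max(641, 701, 155, 65, 348) = 701.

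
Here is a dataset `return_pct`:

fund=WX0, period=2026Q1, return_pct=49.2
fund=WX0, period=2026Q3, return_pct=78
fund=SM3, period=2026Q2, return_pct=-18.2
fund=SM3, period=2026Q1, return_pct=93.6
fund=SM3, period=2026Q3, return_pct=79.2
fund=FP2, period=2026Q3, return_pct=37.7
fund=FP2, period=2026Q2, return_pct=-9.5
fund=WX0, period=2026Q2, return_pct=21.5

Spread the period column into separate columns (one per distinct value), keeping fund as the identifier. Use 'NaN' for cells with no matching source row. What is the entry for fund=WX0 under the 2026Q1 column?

49.2

The long row with fund=WX0, period=2026Q1 has return_pct=49.2.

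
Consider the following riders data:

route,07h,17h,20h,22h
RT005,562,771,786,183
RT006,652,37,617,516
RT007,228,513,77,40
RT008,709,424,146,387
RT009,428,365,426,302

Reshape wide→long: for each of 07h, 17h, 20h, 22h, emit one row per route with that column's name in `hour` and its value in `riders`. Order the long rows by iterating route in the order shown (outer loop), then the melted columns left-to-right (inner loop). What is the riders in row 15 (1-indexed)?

146

20 rows total (5 × 4). Row 15: index ⌊(15-1)/4⌋ = 3 into route → RT008; (15-1) mod 4 = 2 into the melted columns → 20h.
So row 15 is (RT008, 20h, 146); riders = 146.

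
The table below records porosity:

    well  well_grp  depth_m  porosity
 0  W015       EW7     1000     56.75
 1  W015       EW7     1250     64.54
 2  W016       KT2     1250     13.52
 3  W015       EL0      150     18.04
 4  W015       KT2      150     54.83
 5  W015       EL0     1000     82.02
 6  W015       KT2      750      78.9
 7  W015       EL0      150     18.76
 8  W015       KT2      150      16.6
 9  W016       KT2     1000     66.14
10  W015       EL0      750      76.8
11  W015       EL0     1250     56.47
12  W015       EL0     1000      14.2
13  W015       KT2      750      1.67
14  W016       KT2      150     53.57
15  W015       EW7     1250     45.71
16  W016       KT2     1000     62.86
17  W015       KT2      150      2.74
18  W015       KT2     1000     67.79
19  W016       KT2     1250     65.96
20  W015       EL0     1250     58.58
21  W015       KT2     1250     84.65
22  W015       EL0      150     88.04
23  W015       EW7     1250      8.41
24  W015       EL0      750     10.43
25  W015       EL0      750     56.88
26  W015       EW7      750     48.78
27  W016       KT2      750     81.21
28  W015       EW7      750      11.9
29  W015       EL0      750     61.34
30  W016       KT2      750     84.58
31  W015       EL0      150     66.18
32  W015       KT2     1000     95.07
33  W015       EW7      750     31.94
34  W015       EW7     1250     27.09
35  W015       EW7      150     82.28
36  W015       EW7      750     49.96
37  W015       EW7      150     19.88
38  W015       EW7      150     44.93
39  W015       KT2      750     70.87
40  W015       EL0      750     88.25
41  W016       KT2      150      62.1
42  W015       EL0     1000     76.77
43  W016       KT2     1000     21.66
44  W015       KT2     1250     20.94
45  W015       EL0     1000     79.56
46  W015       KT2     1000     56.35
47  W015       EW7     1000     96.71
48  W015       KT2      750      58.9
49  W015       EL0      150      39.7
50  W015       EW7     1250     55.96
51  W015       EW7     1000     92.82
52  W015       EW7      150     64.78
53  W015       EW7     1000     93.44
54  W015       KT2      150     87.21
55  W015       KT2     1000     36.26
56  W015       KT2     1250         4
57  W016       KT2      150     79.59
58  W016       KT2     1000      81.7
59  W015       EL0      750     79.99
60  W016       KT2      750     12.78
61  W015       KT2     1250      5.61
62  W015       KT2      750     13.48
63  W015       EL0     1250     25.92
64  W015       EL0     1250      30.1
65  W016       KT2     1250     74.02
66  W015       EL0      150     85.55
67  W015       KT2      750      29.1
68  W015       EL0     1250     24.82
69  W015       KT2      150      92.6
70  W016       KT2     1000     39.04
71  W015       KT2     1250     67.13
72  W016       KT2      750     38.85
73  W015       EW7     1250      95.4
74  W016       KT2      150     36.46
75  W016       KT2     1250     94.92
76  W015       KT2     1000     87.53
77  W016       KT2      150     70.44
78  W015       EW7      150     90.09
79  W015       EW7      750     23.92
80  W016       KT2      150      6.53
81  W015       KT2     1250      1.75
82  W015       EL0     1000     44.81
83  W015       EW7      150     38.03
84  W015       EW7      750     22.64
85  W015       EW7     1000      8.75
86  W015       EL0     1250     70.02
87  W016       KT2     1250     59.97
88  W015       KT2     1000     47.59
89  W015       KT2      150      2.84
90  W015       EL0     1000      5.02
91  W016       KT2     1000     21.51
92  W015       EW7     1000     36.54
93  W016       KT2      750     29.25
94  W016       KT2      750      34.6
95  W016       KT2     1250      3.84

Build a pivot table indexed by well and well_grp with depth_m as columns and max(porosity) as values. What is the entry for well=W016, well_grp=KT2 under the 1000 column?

Rows with well=W016, well_grp=KT2 and depth_m=1000: porosity values are 66.14, 62.86, 21.66, 81.7, 39.04, 21.51.
max(66.14, 62.86, 21.66, 81.7, 39.04, 21.51) = 81.7.

81.7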